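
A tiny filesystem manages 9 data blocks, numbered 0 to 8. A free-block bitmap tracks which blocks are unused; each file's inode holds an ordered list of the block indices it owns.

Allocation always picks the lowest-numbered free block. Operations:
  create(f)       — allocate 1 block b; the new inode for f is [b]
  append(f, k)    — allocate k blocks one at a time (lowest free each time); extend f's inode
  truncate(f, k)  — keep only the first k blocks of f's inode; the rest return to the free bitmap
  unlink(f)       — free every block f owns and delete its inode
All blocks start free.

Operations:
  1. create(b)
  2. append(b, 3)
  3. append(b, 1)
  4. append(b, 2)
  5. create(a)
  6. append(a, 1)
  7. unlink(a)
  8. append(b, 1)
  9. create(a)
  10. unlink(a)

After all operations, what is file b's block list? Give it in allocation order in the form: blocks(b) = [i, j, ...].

blocks(b) = [0, 1, 2, 3, 4, 5, 6, 7]

after create(b) → b:[0]  free=[F........]
after append(b, 3) → b:[0, 1, 2, 3]  free=[FFFF.....]
after append(b, 1) → b:[0, 1, 2, 3, 4]  free=[FFFFF....]
after append(b, 2) → b:[0, 1, 2, 3, 4, 5, 6]  free=[FFFFFFF..]
after create(a) → a:[7], b:[0, 1, 2, 3, 4, 5, 6]  free=[FFFFFFFF.]
after append(a, 1) → a:[7, 8], b:[0, 1, 2, 3, 4, 5, 6]  free=[FFFFFFFFF]
after unlink(a) → b:[0, 1, 2, 3, 4, 5, 6]  free=[FFFFFFF..]
after append(b, 1) → b:[0, 1, 2, 3, 4, 5, 6, 7]  free=[FFFFFFFF.]
after create(a) → a:[8], b:[0, 1, 2, 3, 4, 5, 6, 7]  free=[FFFFFFFFF]
after unlink(a) → b:[0, 1, 2, 3, 4, 5, 6, 7]  free=[FFFFFFFF.]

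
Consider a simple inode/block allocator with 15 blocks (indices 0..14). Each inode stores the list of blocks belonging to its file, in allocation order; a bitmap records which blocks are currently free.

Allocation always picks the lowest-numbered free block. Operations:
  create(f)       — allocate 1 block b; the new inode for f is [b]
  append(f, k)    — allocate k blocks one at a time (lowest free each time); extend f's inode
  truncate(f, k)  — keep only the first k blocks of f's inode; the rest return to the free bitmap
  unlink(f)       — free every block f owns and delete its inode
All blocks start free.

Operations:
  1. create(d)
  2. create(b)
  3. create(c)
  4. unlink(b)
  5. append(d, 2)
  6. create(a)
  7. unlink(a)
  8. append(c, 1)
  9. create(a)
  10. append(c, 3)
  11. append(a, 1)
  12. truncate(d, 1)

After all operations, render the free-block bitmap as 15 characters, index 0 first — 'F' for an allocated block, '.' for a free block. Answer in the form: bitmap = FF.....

bitmap = F.F.FFFFFF.....

  1. create(d)  ⇒  F..............  {d→[0]}
  2. create(b)  ⇒  FF.............  {b→[1]; d→[0]}
  3. create(c)  ⇒  FFF............  {b→[1]; c→[2]; d→[0]}
  4. unlink(b)  ⇒  F.F............  {c→[2]; d→[0]}
  5. append(d, 2)  ⇒  FFFF...........  {c→[2]; d→[0, 1, 3]}
  6. create(a)  ⇒  FFFFF..........  {a→[4]; c→[2]; d→[0, 1, 3]}
  7. unlink(a)  ⇒  FFFF...........  {c→[2]; d→[0, 1, 3]}
  8. append(c, 1)  ⇒  FFFFF..........  {c→[2, 4]; d→[0, 1, 3]}
  9. create(a)  ⇒  FFFFFF.........  {a→[5]; c→[2, 4]; d→[0, 1, 3]}
  10. append(c, 3)  ⇒  FFFFFFFFF......  {a→[5]; c→[2, 4, 6, 7, 8]; d→[0, 1, 3]}
  11. append(a, 1)  ⇒  FFFFFFFFFF.....  {a→[5, 9]; c→[2, 4, 6, 7, 8]; d→[0, 1, 3]}
  12. truncate(d, 1)  ⇒  F.F.FFFFFF.....  {a→[5, 9]; c→[2, 4, 6, 7, 8]; d→[0]}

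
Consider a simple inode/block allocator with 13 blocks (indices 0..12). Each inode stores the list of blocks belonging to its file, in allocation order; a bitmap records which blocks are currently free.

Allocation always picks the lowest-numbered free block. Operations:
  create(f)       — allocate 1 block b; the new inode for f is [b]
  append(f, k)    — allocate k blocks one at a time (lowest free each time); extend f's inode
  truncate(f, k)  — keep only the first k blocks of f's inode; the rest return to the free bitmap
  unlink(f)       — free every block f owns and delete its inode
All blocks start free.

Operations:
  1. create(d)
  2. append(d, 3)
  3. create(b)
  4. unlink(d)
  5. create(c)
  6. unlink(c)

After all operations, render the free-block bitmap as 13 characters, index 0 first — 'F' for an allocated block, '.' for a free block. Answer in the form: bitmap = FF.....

  1. create(d)  ⇒  F............  {d→[0]}
  2. append(d, 3)  ⇒  FFFF.........  {d→[0, 1, 2, 3]}
  3. create(b)  ⇒  FFFFF........  {b→[4]; d→[0, 1, 2, 3]}
  4. unlink(d)  ⇒  ....F........  {b→[4]}
  5. create(c)  ⇒  F...F........  {b→[4]; c→[0]}
  6. unlink(c)  ⇒  ....F........  {b→[4]}

bitmap = ....F........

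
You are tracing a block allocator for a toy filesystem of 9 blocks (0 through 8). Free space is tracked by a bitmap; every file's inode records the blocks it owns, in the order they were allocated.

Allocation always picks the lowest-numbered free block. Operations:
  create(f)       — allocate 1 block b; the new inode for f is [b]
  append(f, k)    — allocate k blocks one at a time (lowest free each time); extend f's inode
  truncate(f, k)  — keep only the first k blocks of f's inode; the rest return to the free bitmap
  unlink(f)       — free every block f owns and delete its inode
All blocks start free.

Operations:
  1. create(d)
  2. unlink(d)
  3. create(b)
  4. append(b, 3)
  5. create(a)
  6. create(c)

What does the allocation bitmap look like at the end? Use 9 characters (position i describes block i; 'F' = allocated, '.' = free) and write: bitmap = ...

  1. create(d)  ⇒  F........  {d→[0]}
  2. unlink(d)  ⇒  .........  {}
  3. create(b)  ⇒  F........  {b→[0]}
  4. append(b, 3)  ⇒  FFFF.....  {b→[0, 1, 2, 3]}
  5. create(a)  ⇒  FFFFF....  {a→[4]; b→[0, 1, 2, 3]}
  6. create(c)  ⇒  FFFFFF...  {a→[4]; b→[0, 1, 2, 3]; c→[5]}

bitmap = FFFFFF...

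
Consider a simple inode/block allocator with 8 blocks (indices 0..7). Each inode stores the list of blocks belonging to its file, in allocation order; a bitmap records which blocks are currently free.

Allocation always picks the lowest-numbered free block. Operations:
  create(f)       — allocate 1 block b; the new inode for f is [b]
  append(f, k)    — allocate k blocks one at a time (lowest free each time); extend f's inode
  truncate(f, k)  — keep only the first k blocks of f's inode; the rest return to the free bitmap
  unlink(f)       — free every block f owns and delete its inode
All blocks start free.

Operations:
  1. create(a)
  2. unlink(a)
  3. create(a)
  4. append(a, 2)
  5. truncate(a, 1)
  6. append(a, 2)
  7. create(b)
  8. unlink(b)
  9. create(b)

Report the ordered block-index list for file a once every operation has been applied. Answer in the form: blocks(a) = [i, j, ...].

blocks(a) = [0, 1, 2]

after create(a) → a:[0]  free=[F.......]
after unlink(a) →   free=[........]
after create(a) → a:[0]  free=[F.......]
after append(a, 2) → a:[0, 1, 2]  free=[FFF.....]
after truncate(a, 1) → a:[0]  free=[F.......]
after append(a, 2) → a:[0, 1, 2]  free=[FFF.....]
after create(b) → a:[0, 1, 2], b:[3]  free=[FFFF....]
after unlink(b) → a:[0, 1, 2]  free=[FFF.....]
after create(b) → a:[0, 1, 2], b:[3]  free=[FFFF....]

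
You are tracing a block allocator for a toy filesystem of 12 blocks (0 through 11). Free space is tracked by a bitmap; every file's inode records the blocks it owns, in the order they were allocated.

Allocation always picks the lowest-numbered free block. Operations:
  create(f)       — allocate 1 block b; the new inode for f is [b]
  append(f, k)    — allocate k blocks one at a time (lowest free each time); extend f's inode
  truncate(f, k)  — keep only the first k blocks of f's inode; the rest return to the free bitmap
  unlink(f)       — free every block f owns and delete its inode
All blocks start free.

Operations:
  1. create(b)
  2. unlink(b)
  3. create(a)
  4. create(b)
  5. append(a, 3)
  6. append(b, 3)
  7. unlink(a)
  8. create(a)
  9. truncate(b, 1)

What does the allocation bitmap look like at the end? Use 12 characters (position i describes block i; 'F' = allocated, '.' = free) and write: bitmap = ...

bitmap = FF..........

create(b): bitmap=F........... | b=[0]
unlink(b): bitmap=............ | 
create(a): bitmap=F........... | a=[0]
create(b): bitmap=FF.......... | a=[0] b=[1]
append(a, 3): bitmap=FFFFF....... | a=[0, 2, 3, 4] b=[1]
append(b, 3): bitmap=FFFFFFFF.... | a=[0, 2, 3, 4] b=[1, 5, 6, 7]
unlink(a): bitmap=.F...FFF.... | b=[1, 5, 6, 7]
create(a): bitmap=FF...FFF.... | a=[0] b=[1, 5, 6, 7]
truncate(b, 1): bitmap=FF.......... | a=[0] b=[1]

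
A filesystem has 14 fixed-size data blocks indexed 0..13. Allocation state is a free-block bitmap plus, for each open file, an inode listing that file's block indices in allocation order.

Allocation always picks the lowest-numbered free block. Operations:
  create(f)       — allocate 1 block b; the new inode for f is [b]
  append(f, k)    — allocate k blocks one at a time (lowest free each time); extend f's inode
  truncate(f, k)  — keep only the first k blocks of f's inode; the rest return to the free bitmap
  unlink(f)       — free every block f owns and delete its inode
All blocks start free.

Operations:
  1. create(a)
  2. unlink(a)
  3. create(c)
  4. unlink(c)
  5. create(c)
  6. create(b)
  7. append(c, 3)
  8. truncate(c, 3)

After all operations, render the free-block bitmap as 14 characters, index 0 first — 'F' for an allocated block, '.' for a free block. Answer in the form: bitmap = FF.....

bitmap = FFFF..........

after create(a) → a:[0]  free=[F.............]
after unlink(a) →   free=[..............]
after create(c) → c:[0]  free=[F.............]
after unlink(c) →   free=[..............]
after create(c) → c:[0]  free=[F.............]
after create(b) → b:[1], c:[0]  free=[FF............]
after append(c, 3) → b:[1], c:[0, 2, 3, 4]  free=[FFFFF.........]
after truncate(c, 3) → b:[1], c:[0, 2, 3]  free=[FFFF..........]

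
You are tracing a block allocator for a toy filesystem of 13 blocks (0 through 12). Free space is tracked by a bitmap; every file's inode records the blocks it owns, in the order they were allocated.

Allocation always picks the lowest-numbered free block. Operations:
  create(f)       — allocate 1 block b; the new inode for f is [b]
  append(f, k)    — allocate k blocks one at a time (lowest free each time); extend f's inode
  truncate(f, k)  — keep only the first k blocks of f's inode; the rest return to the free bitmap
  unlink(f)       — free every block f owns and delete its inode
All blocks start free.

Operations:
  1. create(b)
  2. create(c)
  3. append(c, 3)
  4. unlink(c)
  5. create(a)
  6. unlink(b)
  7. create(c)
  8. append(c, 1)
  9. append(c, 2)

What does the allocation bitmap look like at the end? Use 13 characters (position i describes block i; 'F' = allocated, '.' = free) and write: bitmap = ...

bitmap = FFFFF........

create(b): bitmap=F............ | b=[0]
create(c): bitmap=FF........... | b=[0] c=[1]
append(c, 3): bitmap=FFFFF........ | b=[0] c=[1, 2, 3, 4]
unlink(c): bitmap=F............ | b=[0]
create(a): bitmap=FF........... | a=[1] b=[0]
unlink(b): bitmap=.F........... | a=[1]
create(c): bitmap=FF........... | a=[1] c=[0]
append(c, 1): bitmap=FFF.......... | a=[1] c=[0, 2]
append(c, 2): bitmap=FFFFF........ | a=[1] c=[0, 2, 3, 4]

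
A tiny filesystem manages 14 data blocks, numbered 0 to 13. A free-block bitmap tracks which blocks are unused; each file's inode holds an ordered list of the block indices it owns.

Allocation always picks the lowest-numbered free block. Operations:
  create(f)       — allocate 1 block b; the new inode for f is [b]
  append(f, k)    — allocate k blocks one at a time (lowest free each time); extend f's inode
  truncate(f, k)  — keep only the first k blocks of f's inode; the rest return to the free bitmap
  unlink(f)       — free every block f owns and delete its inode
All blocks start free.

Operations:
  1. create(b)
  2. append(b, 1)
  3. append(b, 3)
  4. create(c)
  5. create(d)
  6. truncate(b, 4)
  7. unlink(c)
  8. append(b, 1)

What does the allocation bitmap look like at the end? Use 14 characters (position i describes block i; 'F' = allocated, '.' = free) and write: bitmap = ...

bitmap = FFFFF.F.......

[1] create(b) — b=0 (map F.............)
[2] append(b, 1) — b=0,1 (map FF............)
[3] append(b, 3) — b=0,1,2,3,4 (map FFFFF.........)
[4] create(c) — b=0,1,2,3,4 c=5 (map FFFFFF........)
[5] create(d) — b=0,1,2,3,4 c=5 d=6 (map FFFFFFF.......)
[6] truncate(b, 4) — b=0,1,2,3 c=5 d=6 (map FFFF.FF.......)
[7] unlink(c) — b=0,1,2,3 d=6 (map FFFF..F.......)
[8] append(b, 1) — b=0,1,2,3,4 d=6 (map FFFFF.F.......)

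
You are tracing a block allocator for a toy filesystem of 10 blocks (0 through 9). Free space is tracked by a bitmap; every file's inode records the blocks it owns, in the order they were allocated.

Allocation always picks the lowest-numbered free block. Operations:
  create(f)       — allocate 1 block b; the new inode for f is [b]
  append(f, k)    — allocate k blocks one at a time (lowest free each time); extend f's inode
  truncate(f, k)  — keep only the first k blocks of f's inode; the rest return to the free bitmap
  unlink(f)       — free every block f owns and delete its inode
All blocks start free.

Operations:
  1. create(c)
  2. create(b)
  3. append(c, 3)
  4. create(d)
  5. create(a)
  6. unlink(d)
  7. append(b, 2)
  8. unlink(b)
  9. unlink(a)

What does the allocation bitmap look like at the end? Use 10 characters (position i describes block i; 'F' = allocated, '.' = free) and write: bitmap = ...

[1] create(c) — c=0 (map F.........)
[2] create(b) — b=1 c=0 (map FF........)
[3] append(c, 3) — b=1 c=0,2,3,4 (map FFFFF.....)
[4] create(d) — b=1 c=0,2,3,4 d=5 (map FFFFFF....)
[5] create(a) — a=6 b=1 c=0,2,3,4 d=5 (map FFFFFFF...)
[6] unlink(d) — a=6 b=1 c=0,2,3,4 (map FFFFF.F...)
[7] append(b, 2) — a=6 b=1,5,7 c=0,2,3,4 (map FFFFFFFF..)
[8] unlink(b) — a=6 c=0,2,3,4 (map F.FFF.F...)
[9] unlink(a) — c=0,2,3,4 (map F.FFF.....)

bitmap = F.FFF.....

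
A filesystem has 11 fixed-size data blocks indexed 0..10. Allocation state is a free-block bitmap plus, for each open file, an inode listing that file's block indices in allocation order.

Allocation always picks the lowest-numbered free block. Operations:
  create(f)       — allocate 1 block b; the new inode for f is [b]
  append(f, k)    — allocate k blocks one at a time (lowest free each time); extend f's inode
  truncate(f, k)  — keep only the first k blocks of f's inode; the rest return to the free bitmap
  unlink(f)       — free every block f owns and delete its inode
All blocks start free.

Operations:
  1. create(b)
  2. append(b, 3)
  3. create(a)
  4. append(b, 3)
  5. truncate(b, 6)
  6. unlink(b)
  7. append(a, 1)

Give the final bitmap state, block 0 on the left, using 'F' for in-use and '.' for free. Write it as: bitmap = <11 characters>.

bitmap = F...F......

after create(b) → b:[0]  free=[F..........]
after append(b, 3) → b:[0, 1, 2, 3]  free=[FFFF.......]
after create(a) → a:[4], b:[0, 1, 2, 3]  free=[FFFFF......]
after append(b, 3) → a:[4], b:[0, 1, 2, 3, 5, 6, 7]  free=[FFFFFFFF...]
after truncate(b, 6) → a:[4], b:[0, 1, 2, 3, 5, 6]  free=[FFFFFFF....]
after unlink(b) → a:[4]  free=[....F......]
after append(a, 1) → a:[4, 0]  free=[F...F......]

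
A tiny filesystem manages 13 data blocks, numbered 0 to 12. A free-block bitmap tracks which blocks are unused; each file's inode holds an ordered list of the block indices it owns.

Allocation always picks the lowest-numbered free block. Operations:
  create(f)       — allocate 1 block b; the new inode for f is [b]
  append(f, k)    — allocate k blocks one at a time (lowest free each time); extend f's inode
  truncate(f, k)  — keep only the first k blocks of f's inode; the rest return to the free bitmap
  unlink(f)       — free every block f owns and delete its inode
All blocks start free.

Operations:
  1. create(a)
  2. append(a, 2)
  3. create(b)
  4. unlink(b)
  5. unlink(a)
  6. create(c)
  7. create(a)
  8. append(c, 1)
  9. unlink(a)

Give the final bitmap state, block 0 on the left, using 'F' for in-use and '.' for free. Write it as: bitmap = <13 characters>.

[1] create(a) — a=0 (map F............)
[2] append(a, 2) — a=0,1,2 (map FFF..........)
[3] create(b) — a=0,1,2 b=3 (map FFFF.........)
[4] unlink(b) — a=0,1,2 (map FFF..........)
[5] unlink(a) —  (map .............)
[6] create(c) — c=0 (map F............)
[7] create(a) — a=1 c=0 (map FF...........)
[8] append(c, 1) — a=1 c=0,2 (map FFF..........)
[9] unlink(a) — c=0,2 (map F.F..........)

bitmap = F.F..........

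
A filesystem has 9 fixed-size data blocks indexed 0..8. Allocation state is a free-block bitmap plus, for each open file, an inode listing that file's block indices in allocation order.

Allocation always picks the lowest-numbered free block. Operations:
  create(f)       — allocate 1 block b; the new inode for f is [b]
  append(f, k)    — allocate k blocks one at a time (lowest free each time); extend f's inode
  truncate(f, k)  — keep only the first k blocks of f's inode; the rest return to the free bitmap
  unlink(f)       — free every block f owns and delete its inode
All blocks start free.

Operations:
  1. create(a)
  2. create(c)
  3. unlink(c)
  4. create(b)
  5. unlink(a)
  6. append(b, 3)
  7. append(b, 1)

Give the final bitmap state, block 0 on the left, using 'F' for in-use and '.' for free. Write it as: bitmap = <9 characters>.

bitmap = FFFFF....

  1. create(a)  ⇒  F........  {a→[0]}
  2. create(c)  ⇒  FF.......  {a→[0]; c→[1]}
  3. unlink(c)  ⇒  F........  {a→[0]}
  4. create(b)  ⇒  FF.......  {a→[0]; b→[1]}
  5. unlink(a)  ⇒  .F.......  {b→[1]}
  6. append(b, 3)  ⇒  FFFF.....  {b→[1, 0, 2, 3]}
  7. append(b, 1)  ⇒  FFFFF....  {b→[1, 0, 2, 3, 4]}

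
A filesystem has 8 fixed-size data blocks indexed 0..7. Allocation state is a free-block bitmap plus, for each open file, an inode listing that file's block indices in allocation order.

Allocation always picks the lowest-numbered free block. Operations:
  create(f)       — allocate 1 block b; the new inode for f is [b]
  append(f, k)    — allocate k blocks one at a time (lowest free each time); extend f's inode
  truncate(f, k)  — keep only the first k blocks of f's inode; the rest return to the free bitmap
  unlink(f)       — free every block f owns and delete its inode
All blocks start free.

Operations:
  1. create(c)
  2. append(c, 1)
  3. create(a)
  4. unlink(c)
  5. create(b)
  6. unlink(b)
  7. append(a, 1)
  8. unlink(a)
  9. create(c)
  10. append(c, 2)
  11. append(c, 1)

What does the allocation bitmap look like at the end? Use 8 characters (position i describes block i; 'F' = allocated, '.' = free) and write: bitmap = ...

[1] create(c) — c=0 (map F.......)
[2] append(c, 1) — c=0,1 (map FF......)
[3] create(a) — a=2 c=0,1 (map FFF.....)
[4] unlink(c) — a=2 (map ..F.....)
[5] create(b) — a=2 b=0 (map F.F.....)
[6] unlink(b) — a=2 (map ..F.....)
[7] append(a, 1) — a=2,0 (map F.F.....)
[8] unlink(a) —  (map ........)
[9] create(c) — c=0 (map F.......)
[10] append(c, 2) — c=0,1,2 (map FFF.....)
[11] append(c, 1) — c=0,1,2,3 (map FFFF....)

bitmap = FFFF....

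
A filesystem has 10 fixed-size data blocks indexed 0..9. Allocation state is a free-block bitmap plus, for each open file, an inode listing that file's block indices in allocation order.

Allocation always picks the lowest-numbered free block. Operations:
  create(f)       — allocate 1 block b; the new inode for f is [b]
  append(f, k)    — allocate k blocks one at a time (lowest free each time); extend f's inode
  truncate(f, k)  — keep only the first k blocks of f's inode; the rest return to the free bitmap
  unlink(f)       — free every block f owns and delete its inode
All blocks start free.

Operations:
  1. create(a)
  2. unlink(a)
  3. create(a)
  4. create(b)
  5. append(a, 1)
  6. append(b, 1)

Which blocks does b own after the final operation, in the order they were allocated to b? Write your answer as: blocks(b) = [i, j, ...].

blocks(b) = [1, 3]

create(a): bitmap=F......... | a=[0]
unlink(a): bitmap=.......... | 
create(a): bitmap=F......... | a=[0]
create(b): bitmap=FF........ | a=[0] b=[1]
append(a, 1): bitmap=FFF....... | a=[0, 2] b=[1]
append(b, 1): bitmap=FFFF...... | a=[0, 2] b=[1, 3]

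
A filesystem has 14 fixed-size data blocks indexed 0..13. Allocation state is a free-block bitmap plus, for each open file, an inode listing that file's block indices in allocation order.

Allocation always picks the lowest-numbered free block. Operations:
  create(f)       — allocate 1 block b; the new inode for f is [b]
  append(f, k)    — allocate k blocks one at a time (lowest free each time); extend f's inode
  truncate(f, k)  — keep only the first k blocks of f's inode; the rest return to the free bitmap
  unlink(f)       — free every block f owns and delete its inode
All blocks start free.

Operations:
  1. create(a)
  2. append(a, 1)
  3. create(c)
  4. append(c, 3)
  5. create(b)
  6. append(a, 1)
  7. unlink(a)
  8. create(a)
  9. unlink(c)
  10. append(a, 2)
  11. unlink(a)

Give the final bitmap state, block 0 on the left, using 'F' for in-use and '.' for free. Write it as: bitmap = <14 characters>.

bitmap = ......F.......

  1. create(a)  ⇒  F.............  {a→[0]}
  2. append(a, 1)  ⇒  FF............  {a→[0, 1]}
  3. create(c)  ⇒  FFF...........  {a→[0, 1]; c→[2]}
  4. append(c, 3)  ⇒  FFFFFF........  {a→[0, 1]; c→[2, 3, 4, 5]}
  5. create(b)  ⇒  FFFFFFF.......  {a→[0, 1]; b→[6]; c→[2, 3, 4, 5]}
  6. append(a, 1)  ⇒  FFFFFFFF......  {a→[0, 1, 7]; b→[6]; c→[2, 3, 4, 5]}
  7. unlink(a)  ⇒  ..FFFFF.......  {b→[6]; c→[2, 3, 4, 5]}
  8. create(a)  ⇒  F.FFFFF.......  {a→[0]; b→[6]; c→[2, 3, 4, 5]}
  9. unlink(c)  ⇒  F.....F.......  {a→[0]; b→[6]}
  10. append(a, 2)  ⇒  FFF...F.......  {a→[0, 1, 2]; b→[6]}
  11. unlink(a)  ⇒  ......F.......  {b→[6]}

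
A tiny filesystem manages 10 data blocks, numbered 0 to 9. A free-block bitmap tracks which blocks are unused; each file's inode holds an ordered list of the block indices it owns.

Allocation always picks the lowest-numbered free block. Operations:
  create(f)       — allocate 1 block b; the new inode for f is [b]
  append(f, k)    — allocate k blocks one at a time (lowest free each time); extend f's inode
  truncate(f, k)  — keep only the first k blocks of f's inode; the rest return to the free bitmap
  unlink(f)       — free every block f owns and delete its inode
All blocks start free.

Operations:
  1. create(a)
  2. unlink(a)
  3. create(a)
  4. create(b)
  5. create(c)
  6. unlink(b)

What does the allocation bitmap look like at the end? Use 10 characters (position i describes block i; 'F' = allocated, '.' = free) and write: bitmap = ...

bitmap = F.F.......

after create(a) → a:[0]  free=[F.........]
after unlink(a) →   free=[..........]
after create(a) → a:[0]  free=[F.........]
after create(b) → a:[0], b:[1]  free=[FF........]
after create(c) → a:[0], b:[1], c:[2]  free=[FFF.......]
after unlink(b) → a:[0], c:[2]  free=[F.F.......]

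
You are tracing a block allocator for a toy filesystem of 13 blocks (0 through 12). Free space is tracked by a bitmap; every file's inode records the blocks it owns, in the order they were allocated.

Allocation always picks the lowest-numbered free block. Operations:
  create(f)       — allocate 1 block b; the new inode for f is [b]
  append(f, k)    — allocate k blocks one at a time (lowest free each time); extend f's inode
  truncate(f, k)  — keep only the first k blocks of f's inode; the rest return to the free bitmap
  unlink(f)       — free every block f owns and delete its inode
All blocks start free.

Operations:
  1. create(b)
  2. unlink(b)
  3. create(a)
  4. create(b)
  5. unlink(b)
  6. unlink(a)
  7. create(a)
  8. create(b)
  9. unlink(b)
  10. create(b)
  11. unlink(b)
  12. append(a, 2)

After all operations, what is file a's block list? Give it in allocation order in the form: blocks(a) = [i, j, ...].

create(b): bitmap=F............ | b=[0]
unlink(b): bitmap=............. | 
create(a): bitmap=F............ | a=[0]
create(b): bitmap=FF........... | a=[0] b=[1]
unlink(b): bitmap=F............ | a=[0]
unlink(a): bitmap=............. | 
create(a): bitmap=F............ | a=[0]
create(b): bitmap=FF........... | a=[0] b=[1]
unlink(b): bitmap=F............ | a=[0]
create(b): bitmap=FF........... | a=[0] b=[1]
unlink(b): bitmap=F............ | a=[0]
append(a, 2): bitmap=FFF.......... | a=[0, 1, 2]

blocks(a) = [0, 1, 2]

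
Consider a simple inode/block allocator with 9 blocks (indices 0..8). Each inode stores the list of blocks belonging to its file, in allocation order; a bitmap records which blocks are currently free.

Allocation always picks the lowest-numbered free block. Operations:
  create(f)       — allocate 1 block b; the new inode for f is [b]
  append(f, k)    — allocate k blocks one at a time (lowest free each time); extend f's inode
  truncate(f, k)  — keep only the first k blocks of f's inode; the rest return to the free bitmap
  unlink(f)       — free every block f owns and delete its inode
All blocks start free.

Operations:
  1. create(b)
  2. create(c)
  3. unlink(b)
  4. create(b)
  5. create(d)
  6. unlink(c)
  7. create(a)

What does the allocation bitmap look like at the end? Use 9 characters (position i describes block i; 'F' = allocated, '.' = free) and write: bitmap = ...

bitmap = FFF......

after create(b) → b:[0]  free=[F........]
after create(c) → b:[0], c:[1]  free=[FF.......]
after unlink(b) → c:[1]  free=[.F.......]
after create(b) → b:[0], c:[1]  free=[FF.......]
after create(d) → b:[0], c:[1], d:[2]  free=[FFF......]
after unlink(c) → b:[0], d:[2]  free=[F.F......]
after create(a) → a:[1], b:[0], d:[2]  free=[FFF......]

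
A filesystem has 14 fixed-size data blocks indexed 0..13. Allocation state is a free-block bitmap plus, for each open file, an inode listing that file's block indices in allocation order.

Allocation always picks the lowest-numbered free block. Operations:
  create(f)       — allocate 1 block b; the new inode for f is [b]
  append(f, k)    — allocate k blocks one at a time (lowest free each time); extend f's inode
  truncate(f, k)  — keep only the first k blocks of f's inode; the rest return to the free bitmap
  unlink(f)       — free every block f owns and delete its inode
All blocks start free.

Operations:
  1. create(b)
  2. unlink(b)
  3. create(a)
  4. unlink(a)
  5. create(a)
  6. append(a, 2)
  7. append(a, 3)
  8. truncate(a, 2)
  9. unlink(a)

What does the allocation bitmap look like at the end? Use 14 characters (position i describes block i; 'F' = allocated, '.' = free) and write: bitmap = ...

  1. create(b)  ⇒  F.............  {b→[0]}
  2. unlink(b)  ⇒  ..............  {}
  3. create(a)  ⇒  F.............  {a→[0]}
  4. unlink(a)  ⇒  ..............  {}
  5. create(a)  ⇒  F.............  {a→[0]}
  6. append(a, 2)  ⇒  FFF...........  {a→[0, 1, 2]}
  7. append(a, 3)  ⇒  FFFFFF........  {a→[0, 1, 2, 3, 4, 5]}
  8. truncate(a, 2)  ⇒  FF............  {a→[0, 1]}
  9. unlink(a)  ⇒  ..............  {}

bitmap = ..............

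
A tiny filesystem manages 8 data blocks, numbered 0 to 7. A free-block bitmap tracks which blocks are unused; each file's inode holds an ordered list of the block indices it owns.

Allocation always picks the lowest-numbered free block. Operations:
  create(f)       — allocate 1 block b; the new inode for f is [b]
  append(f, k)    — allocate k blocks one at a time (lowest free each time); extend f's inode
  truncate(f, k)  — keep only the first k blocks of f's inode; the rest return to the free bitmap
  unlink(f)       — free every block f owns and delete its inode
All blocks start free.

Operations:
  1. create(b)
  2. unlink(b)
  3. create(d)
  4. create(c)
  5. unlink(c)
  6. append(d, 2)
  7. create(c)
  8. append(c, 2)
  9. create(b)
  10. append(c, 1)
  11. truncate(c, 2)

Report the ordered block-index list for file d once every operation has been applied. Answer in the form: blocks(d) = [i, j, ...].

blocks(d) = [0, 1, 2]

[1] create(b) — b=0 (map F.......)
[2] unlink(b) —  (map ........)
[3] create(d) — d=0 (map F.......)
[4] create(c) — c=1 d=0 (map FF......)
[5] unlink(c) — d=0 (map F.......)
[6] append(d, 2) — d=0,1,2 (map FFF.....)
[7] create(c) — c=3 d=0,1,2 (map FFFF....)
[8] append(c, 2) — c=3,4,5 d=0,1,2 (map FFFFFF..)
[9] create(b) — b=6 c=3,4,5 d=0,1,2 (map FFFFFFF.)
[10] append(c, 1) — b=6 c=3,4,5,7 d=0,1,2 (map FFFFFFFF)
[11] truncate(c, 2) — b=6 c=3,4 d=0,1,2 (map FFFFF.F.)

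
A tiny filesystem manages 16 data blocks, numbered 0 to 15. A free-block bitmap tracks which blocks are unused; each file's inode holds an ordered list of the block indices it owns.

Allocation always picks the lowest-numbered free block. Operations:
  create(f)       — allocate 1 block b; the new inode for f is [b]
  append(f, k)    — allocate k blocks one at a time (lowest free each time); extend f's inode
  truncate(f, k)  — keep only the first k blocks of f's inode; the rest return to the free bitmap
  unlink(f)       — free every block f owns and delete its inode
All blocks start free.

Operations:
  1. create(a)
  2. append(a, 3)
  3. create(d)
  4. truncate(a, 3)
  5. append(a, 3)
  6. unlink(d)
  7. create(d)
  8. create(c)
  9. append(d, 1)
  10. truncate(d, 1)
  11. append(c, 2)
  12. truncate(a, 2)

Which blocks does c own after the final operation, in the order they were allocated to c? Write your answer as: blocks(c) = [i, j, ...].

blocks(c) = [7, 8, 9]

after create(a) → a:[0]  free=[F...............]
after append(a, 3) → a:[0, 1, 2, 3]  free=[FFFF............]
after create(d) → a:[0, 1, 2, 3], d:[4]  free=[FFFFF...........]
after truncate(a, 3) → a:[0, 1, 2], d:[4]  free=[FFF.F...........]
after append(a, 3) → a:[0, 1, 2, 3, 5, 6], d:[4]  free=[FFFFFFF.........]
after unlink(d) → a:[0, 1, 2, 3, 5, 6]  free=[FFFF.FF.........]
after create(d) → a:[0, 1, 2, 3, 5, 6], d:[4]  free=[FFFFFFF.........]
after create(c) → a:[0, 1, 2, 3, 5, 6], c:[7], d:[4]  free=[FFFFFFFF........]
after append(d, 1) → a:[0, 1, 2, 3, 5, 6], c:[7], d:[4, 8]  free=[FFFFFFFFF.......]
after truncate(d, 1) → a:[0, 1, 2, 3, 5, 6], c:[7], d:[4]  free=[FFFFFFFF........]
after append(c, 2) → a:[0, 1, 2, 3, 5, 6], c:[7, 8, 9], d:[4]  free=[FFFFFFFFFF......]
after truncate(a, 2) → a:[0, 1], c:[7, 8, 9], d:[4]  free=[FF..F..FFF......]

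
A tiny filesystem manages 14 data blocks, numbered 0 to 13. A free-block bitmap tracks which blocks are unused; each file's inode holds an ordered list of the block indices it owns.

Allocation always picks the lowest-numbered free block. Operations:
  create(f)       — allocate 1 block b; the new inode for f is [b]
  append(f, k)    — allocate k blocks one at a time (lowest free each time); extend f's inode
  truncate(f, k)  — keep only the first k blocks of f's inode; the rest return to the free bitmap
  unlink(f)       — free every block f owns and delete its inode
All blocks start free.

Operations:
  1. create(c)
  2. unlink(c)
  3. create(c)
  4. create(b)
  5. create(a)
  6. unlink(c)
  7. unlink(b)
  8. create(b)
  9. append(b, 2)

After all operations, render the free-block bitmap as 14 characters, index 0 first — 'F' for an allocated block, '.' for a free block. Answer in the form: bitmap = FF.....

bitmap = FFFF..........

[1] create(c) — c=0 (map F.............)
[2] unlink(c) —  (map ..............)
[3] create(c) — c=0 (map F.............)
[4] create(b) — b=1 c=0 (map FF............)
[5] create(a) — a=2 b=1 c=0 (map FFF...........)
[6] unlink(c) — a=2 b=1 (map .FF...........)
[7] unlink(b) — a=2 (map ..F...........)
[8] create(b) — a=2 b=0 (map F.F...........)
[9] append(b, 2) — a=2 b=0,1,3 (map FFFF..........)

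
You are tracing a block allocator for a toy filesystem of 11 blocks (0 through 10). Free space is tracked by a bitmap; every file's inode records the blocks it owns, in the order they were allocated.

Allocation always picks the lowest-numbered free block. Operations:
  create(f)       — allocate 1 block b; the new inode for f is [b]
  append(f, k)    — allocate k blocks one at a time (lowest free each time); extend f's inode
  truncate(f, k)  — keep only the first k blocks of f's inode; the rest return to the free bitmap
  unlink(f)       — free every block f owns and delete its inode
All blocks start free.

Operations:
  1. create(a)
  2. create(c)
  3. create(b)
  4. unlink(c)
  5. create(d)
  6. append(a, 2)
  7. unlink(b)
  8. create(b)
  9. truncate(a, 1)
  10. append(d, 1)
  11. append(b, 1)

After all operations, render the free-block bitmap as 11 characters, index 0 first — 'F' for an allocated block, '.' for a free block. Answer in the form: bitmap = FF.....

  1. create(a)  ⇒  F..........  {a→[0]}
  2. create(c)  ⇒  FF.........  {a→[0]; c→[1]}
  3. create(b)  ⇒  FFF........  {a→[0]; b→[2]; c→[1]}
  4. unlink(c)  ⇒  F.F........  {a→[0]; b→[2]}
  5. create(d)  ⇒  FFF........  {a→[0]; b→[2]; d→[1]}
  6. append(a, 2)  ⇒  FFFFF......  {a→[0, 3, 4]; b→[2]; d→[1]}
  7. unlink(b)  ⇒  FF.FF......  {a→[0, 3, 4]; d→[1]}
  8. create(b)  ⇒  FFFFF......  {a→[0, 3, 4]; b→[2]; d→[1]}
  9. truncate(a, 1)  ⇒  FFF........  {a→[0]; b→[2]; d→[1]}
  10. append(d, 1)  ⇒  FFFF.......  {a→[0]; b→[2]; d→[1, 3]}
  11. append(b, 1)  ⇒  FFFFF......  {a→[0]; b→[2, 4]; d→[1, 3]}

bitmap = FFFFF......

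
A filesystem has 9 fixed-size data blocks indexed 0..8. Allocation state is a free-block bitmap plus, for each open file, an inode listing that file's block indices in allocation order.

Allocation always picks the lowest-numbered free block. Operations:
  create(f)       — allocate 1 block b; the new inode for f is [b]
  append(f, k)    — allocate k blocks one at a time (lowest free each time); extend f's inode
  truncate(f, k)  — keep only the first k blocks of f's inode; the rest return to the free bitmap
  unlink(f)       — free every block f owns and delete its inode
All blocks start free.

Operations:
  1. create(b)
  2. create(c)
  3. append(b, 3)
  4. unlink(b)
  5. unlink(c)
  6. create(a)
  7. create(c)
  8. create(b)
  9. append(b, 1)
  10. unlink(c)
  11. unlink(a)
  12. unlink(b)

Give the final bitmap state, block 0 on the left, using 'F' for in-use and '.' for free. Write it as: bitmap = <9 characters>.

bitmap = .........

create(b): bitmap=F........ | b=[0]
create(c): bitmap=FF....... | b=[0] c=[1]
append(b, 3): bitmap=FFFFF.... | b=[0, 2, 3, 4] c=[1]
unlink(b): bitmap=.F....... | c=[1]
unlink(c): bitmap=......... | 
create(a): bitmap=F........ | a=[0]
create(c): bitmap=FF....... | a=[0] c=[1]
create(b): bitmap=FFF...... | a=[0] b=[2] c=[1]
append(b, 1): bitmap=FFFF..... | a=[0] b=[2, 3] c=[1]
unlink(c): bitmap=F.FF..... | a=[0] b=[2, 3]
unlink(a): bitmap=..FF..... | b=[2, 3]
unlink(b): bitmap=......... | 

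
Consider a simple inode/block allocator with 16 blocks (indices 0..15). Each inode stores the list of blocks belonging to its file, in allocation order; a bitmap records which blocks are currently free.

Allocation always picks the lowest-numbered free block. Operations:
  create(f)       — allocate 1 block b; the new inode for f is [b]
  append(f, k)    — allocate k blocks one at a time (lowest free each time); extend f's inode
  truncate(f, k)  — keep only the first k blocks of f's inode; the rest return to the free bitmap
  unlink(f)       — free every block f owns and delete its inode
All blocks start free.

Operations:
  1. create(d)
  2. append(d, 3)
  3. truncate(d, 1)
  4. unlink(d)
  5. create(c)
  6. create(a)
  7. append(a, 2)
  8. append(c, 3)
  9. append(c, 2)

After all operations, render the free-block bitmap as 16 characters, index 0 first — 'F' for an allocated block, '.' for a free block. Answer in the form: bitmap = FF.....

after create(d) → d:[0]  free=[F...............]
after append(d, 3) → d:[0, 1, 2, 3]  free=[FFFF............]
after truncate(d, 1) → d:[0]  free=[F...............]
after unlink(d) →   free=[................]
after create(c) → c:[0]  free=[F...............]
after create(a) → a:[1], c:[0]  free=[FF..............]
after append(a, 2) → a:[1, 2, 3], c:[0]  free=[FFFF............]
after append(c, 3) → a:[1, 2, 3], c:[0, 4, 5, 6]  free=[FFFFFFF.........]
after append(c, 2) → a:[1, 2, 3], c:[0, 4, 5, 6, 7, 8]  free=[FFFFFFFFF.......]

bitmap = FFFFFFFFF.......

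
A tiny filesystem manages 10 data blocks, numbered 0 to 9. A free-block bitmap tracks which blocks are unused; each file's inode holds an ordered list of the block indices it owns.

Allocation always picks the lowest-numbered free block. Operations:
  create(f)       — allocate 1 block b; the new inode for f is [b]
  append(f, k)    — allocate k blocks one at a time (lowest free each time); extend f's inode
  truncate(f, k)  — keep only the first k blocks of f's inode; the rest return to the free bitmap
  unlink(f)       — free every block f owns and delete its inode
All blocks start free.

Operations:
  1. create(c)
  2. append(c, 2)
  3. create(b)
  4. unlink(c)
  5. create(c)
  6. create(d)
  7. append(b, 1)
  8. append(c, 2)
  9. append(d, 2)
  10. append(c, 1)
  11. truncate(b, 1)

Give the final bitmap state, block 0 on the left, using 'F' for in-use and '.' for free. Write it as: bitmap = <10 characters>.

  1. create(c)  ⇒  F.........  {c→[0]}
  2. append(c, 2)  ⇒  FFF.......  {c→[0, 1, 2]}
  3. create(b)  ⇒  FFFF......  {b→[3]; c→[0, 1, 2]}
  4. unlink(c)  ⇒  ...F......  {b→[3]}
  5. create(c)  ⇒  F..F......  {b→[3]; c→[0]}
  6. create(d)  ⇒  FF.F......  {b→[3]; c→[0]; d→[1]}
  7. append(b, 1)  ⇒  FFFF......  {b→[3, 2]; c→[0]; d→[1]}
  8. append(c, 2)  ⇒  FFFFFF....  {b→[3, 2]; c→[0, 4, 5]; d→[1]}
  9. append(d, 2)  ⇒  FFFFFFFF..  {b→[3, 2]; c→[0, 4, 5]; d→[1, 6, 7]}
  10. append(c, 1)  ⇒  FFFFFFFFF.  {b→[3, 2]; c→[0, 4, 5, 8]; d→[1, 6, 7]}
  11. truncate(b, 1)  ⇒  FF.FFFFFF.  {b→[3]; c→[0, 4, 5, 8]; d→[1, 6, 7]}

bitmap = FF.FFFFFF.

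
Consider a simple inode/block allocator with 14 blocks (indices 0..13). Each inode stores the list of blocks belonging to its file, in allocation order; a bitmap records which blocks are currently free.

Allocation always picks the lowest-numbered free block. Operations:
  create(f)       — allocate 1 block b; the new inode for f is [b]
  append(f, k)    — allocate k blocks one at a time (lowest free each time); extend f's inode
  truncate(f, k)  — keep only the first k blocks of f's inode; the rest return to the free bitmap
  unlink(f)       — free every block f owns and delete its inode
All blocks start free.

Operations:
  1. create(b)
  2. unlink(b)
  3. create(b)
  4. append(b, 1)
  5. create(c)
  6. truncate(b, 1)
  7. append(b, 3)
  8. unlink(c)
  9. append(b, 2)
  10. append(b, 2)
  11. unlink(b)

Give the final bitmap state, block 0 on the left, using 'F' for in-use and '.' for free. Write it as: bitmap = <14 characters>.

bitmap = ..............

[1] create(b) — b=0 (map F.............)
[2] unlink(b) —  (map ..............)
[3] create(b) — b=0 (map F.............)
[4] append(b, 1) — b=0,1 (map FF............)
[5] create(c) — b=0,1 c=2 (map FFF...........)
[6] truncate(b, 1) — b=0 c=2 (map F.F...........)
[7] append(b, 3) — b=0,1,3,4 c=2 (map FFFFF.........)
[8] unlink(c) — b=0,1,3,4 (map FF.FF.........)
[9] append(b, 2) — b=0,1,3,4,2,5 (map FFFFFF........)
[10] append(b, 2) — b=0,1,3,4,2,5,6,7 (map FFFFFFFF......)
[11] unlink(b) —  (map ..............)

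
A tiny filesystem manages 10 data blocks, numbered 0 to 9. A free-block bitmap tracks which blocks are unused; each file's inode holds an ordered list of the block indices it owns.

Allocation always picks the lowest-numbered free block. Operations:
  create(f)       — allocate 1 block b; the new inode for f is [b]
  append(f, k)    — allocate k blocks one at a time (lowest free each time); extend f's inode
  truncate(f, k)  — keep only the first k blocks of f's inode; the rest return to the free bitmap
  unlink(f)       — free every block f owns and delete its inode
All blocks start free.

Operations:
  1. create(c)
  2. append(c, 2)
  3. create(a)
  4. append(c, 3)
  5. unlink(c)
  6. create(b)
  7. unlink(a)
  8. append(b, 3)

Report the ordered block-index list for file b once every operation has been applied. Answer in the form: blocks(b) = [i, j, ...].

after create(c) → c:[0]  free=[F.........]
after append(c, 2) → c:[0, 1, 2]  free=[FFF.......]
after create(a) → a:[3], c:[0, 1, 2]  free=[FFFF......]
after append(c, 3) → a:[3], c:[0, 1, 2, 4, 5, 6]  free=[FFFFFFF...]
after unlink(c) → a:[3]  free=[...F......]
after create(b) → a:[3], b:[0]  free=[F..F......]
after unlink(a) → b:[0]  free=[F.........]
after append(b, 3) → b:[0, 1, 2, 3]  free=[FFFF......]

blocks(b) = [0, 1, 2, 3]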